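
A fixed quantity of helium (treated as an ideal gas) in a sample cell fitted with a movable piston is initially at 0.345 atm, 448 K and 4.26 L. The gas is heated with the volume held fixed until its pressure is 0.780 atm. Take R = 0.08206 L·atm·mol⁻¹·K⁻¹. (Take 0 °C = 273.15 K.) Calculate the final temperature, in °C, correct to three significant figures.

T₂ ≈ 740 °C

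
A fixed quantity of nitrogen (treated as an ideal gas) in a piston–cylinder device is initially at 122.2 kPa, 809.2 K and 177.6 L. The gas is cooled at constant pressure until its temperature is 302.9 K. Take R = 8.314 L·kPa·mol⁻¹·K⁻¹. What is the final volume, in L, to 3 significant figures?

P constant ⇒ V ∝ T: P₂ = P₁; V₂ = V₁·(T₂/T₁) = 66.48 L.

V₂ ≈ 66.5 L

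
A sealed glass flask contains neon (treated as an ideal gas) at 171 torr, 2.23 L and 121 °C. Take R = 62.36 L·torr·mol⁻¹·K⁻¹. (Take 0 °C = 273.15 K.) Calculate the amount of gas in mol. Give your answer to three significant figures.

n ≈ 0.0155 mol

Convert: T = 394.15 K.
PV = nRT ⇒ n = PV/(RT) = (171 × 2.23) / (62.36 × 394.15)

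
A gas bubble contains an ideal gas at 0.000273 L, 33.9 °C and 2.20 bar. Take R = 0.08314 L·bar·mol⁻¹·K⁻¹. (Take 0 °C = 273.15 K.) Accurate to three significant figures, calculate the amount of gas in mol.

n ≈ 2.35e-05 mol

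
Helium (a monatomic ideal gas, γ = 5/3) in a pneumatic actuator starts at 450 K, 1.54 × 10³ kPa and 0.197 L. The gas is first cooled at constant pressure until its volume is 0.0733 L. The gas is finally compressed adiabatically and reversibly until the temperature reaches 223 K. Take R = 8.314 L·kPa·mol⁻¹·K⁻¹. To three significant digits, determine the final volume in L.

V₃ ≈ 0.0477 L

Isobaric, so V/T is constant: P₂ = P₁; T₂ = T₁·(V₂/V₁) = 167.4 K.
Adiabatic (γ = 5/3), T V^(γ−1) and P V^γ constant: P₃ = P₂·(T₃/T₂)^(γ/(γ−1)) = 3153 kPa; V₃ = V₂·(T₂/T₃)^(1/(γ−1)) = 0.04769 L.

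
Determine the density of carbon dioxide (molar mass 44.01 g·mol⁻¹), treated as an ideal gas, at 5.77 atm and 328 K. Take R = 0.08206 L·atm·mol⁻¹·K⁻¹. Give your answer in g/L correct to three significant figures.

ρ ≈ 9.43 g/L

ρ = PM/(RT) = (5.77 × 44.01) / (0.08206 × 328.0)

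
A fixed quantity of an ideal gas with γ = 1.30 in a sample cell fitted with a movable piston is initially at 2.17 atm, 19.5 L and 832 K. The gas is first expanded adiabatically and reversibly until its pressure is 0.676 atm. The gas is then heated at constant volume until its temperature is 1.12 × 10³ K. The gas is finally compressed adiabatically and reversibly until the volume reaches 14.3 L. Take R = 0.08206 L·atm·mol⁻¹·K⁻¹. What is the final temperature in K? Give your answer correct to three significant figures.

Reversible adiabatic, γ = 1.30: T₂ = T₁·(P₂/P₁)^((γ−1)/γ) = 635.7 K; V₂ = V₁·(P₁/P₂)^(1/γ) = 47.83 L.
V constant ⇒ P ∝ T: V₃ = V₂; P₃ = P₂·(T₃/T₂) = 1.191 atm.
Reversible adiabatic, γ = 1.30: T₄ = T₃·(V₃/V₄)^(γ−1) = 1609 K; P₄ = P₃·(V₃/V₄)^γ = 5.722 atm.

T₄ ≈ 1.61e+03 K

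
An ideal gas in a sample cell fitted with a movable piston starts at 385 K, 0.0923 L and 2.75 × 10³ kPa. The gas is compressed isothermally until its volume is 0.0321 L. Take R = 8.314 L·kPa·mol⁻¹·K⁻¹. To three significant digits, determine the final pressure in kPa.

T constant ⇒ Boyle's law P V = const: T₂ = T₁; P₂ = P₁·(V₁/V₂) = 7907 kPa.

P₂ ≈ 7.91e+03 kPa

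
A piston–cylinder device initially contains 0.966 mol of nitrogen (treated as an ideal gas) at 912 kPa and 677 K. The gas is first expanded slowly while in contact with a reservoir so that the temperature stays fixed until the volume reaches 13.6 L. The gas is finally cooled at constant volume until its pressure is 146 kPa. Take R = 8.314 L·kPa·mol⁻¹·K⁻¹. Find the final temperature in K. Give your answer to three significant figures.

T₃ ≈ 247 K

From PV = nRT: V₁ = nRT₁/P₁ = 5.962 L.
T constant ⇒ Boyle's law P V = const: T₂ = T₁; P₂ = P₁·(V₁/V₂) = 399.8 kPa.
V constant ⇒ P ∝ T: V₃ = V₂; T₃ = T₂·(P₃/P₂) = 247.2 K.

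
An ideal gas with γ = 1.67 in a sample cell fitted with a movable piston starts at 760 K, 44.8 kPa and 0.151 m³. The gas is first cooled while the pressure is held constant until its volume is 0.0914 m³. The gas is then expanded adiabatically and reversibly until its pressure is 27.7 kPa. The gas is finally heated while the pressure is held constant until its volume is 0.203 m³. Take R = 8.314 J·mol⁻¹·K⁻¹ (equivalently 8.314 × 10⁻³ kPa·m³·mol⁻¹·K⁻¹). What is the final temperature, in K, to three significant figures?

P constant ⇒ V ∝ T: P₂ = P₁; T₂ = T₁·(V₂/V₁) = 460.0 K.
Reversible adiabatic, γ = 1.67: T₃ = T₂·(P₃/P₂)^((γ−1)/γ) = 379.3 K; V₃ = V₂·(P₂/P₃)^(1/γ) = 0.1219 m³.
Isobaric, so V/T is constant: P₄ = P₃; T₄ = T₃·(V₄/V₃) = 631.7 K.

T₄ ≈ 632 K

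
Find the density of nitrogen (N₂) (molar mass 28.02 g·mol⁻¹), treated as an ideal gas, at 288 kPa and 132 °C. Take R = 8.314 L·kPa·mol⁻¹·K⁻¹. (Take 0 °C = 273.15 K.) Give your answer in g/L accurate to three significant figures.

ρ = PM/(RT) = (288 × 28.02) / (8.314 × 405.1)

ρ ≈ 2.40 g/L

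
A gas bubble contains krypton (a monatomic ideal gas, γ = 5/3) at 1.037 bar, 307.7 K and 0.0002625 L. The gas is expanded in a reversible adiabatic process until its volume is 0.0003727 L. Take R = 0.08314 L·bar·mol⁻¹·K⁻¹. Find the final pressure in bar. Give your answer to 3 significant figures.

Reversible adiabatic, γ = 5/3: T₂ = T₁·(V₁/V₂)^(γ−1) = 243.6 K; P₂ = P₁·(V₁/V₂)^γ = 0.5782 bar.

P₂ ≈ 0.578 bar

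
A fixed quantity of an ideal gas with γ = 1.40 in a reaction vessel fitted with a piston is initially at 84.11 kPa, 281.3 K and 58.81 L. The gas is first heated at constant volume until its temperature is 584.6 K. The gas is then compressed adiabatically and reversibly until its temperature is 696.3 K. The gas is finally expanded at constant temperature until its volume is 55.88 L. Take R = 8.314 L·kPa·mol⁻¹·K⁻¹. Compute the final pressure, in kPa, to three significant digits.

P₄ ≈ 219 kPa

Isochoric, so P/T is constant: V₂ = V₁; P₂ = P₁·(T₂/T₁) = 174.8 kPa.
Adiabatic (γ = 1.40), T V^(γ−1) and P V^γ constant: P₃ = P₂·(T₃/T₂)^(γ/(γ−1)) = 322.3 kPa; V₃ = V₂·(T₂/T₃)^(1/(γ−1)) = 37.98 L.
T constant ⇒ Boyle's law P V = const: T₄ = T₃; P₄ = P₃·(V₃/V₄) = 219.1 kPa.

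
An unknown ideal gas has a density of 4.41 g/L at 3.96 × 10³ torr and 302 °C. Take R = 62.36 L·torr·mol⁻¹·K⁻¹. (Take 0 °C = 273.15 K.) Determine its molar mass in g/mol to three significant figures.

ρ = PM/(RT) ⇒ M = ρRT/P = (4.41 × 62.36 × 575.1) / 3.96e+03

M ≈ 39.9 g/mol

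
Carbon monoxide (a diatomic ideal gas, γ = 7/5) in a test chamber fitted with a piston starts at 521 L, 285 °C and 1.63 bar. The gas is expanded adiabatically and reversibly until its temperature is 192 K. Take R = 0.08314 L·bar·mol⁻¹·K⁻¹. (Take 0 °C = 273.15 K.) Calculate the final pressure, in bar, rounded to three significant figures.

Convert: T₁ = 558.1 K.
Reversible adiabatic, γ = 7/5: P₂ = P₁·(T₂/T₁)^(γ/(γ−1)) = 0.03891 bar; V₂ = V₁·(T₁/T₂)^(1/(γ−1)) = 7507 L.

P₂ ≈ 0.0389 bar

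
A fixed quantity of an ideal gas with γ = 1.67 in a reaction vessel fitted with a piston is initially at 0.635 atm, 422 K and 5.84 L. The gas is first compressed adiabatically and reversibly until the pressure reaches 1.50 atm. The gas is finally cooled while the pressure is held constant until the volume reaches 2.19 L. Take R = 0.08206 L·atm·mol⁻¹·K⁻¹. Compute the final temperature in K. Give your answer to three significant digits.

T₃ ≈ 374 K

Adiabatic (γ = 1.67), T V^(γ−1) and P V^γ constant: T₂ = T₁·(P₂/P₁)^((γ−1)/γ) = 595.8 K; V₂ = V₁·(P₁/P₂)^(1/γ) = 3.490 L.
P constant ⇒ V ∝ T: P₃ = P₂; T₃ = T₂·(V₃/V₂) = 373.8 K.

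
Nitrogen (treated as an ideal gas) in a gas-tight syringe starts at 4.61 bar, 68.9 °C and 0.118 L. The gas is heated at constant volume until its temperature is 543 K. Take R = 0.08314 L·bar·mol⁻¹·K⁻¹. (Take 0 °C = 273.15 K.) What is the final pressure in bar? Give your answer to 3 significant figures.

Convert: T₁ = 342.0 K.
Isochoric, so P/T is constant: V₂ = V₁; P₂ = P₁·(T₂/T₁) = 7.318 bar.

P₂ ≈ 7.32 bar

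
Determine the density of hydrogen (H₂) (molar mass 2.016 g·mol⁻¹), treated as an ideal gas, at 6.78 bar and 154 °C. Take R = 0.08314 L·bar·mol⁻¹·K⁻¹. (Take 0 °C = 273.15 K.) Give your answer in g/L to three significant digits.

ρ = PM/(RT) = (6.78 × 2.016) / (0.08314 × 427.1)

ρ ≈ 0.385 g/L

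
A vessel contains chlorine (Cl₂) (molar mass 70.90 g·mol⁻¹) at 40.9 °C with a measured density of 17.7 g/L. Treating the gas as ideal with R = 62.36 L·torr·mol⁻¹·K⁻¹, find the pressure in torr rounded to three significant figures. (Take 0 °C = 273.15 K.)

ρ = PM/(RT) ⇒ P = ρRT/M = (17.7 × 62.36 × 314.0) / 70.90

P ≈ 4.89e+03 torr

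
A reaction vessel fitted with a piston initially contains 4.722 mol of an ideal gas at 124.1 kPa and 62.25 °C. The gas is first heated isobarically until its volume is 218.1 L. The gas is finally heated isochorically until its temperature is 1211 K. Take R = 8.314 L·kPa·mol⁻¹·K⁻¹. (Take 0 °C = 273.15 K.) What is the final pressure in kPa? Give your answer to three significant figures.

P₃ ≈ 218 kPa

Convert: T₁ = 335.4 K.
From PV = nRT: V₁ = nRT₁/P₁ = 106.1 L.
P constant ⇒ V ∝ T: P₂ = P₁; T₂ = T₁·(V₂/V₁) = 689.4 K.
Isochoric, so P/T is constant: V₃ = V₂; P₃ = P₂·(T₃/T₂) = 218.0 kPa.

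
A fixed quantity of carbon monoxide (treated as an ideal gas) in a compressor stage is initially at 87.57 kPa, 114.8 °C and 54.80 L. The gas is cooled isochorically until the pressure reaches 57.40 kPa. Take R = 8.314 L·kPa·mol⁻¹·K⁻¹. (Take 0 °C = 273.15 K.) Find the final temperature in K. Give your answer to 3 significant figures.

T₂ ≈ 254 K

Convert: T₁ = 387.9 K.
V constant ⇒ P ∝ T: V₂ = V₁; T₂ = T₁·(P₂/P₁) = 254.3 K.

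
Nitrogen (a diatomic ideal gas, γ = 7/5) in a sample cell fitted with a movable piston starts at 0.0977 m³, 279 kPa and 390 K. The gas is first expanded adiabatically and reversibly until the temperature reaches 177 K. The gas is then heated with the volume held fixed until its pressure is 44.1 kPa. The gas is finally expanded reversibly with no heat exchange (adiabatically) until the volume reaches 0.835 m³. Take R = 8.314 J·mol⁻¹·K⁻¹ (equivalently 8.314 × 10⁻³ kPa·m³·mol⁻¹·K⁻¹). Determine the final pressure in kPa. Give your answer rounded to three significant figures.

P₄ ≈ 34.7 kPa

Adiabatic (γ = 7/5), T V^(γ−1) and P V^γ constant: P₂ = P₁·(T₂/T₁)^(γ/(γ−1)) = 17.57 kPa; V₂ = V₁·(T₁/T₂)^(1/(γ−1)) = 0.7041 m³.
V constant ⇒ P ∝ T: V₃ = V₂; T₃ = T₂·(P₃/P₂) = 444.2 K.
Adiabatic (γ = 7/5), T V^(γ−1) and P V^γ constant: T₄ = T₃·(V₃/V₄)^(γ−1) = 415.0 K; P₄ = P₃·(V₃/V₄)^γ = 34.73 kPa.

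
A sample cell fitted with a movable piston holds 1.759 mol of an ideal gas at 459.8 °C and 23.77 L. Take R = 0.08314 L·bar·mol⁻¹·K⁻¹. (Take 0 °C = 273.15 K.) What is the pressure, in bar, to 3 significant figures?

Convert: T = 732.95 K.
PV = nRT ⇒ P = nRT/V = (1.759 × 0.08314 × 732.95) / 23.77

P ≈ 4.51 bar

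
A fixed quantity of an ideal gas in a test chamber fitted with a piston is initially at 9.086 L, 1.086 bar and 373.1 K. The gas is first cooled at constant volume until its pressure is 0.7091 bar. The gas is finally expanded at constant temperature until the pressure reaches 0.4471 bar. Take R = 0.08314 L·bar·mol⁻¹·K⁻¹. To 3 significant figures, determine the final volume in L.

V₃ ≈ 14.4 L

Isochoric, so P/T is constant: V₂ = V₁; T₂ = T₁·(P₂/P₁) = 243.6 K.
T constant ⇒ Boyle's law P V = const: T₃ = T₂; V₃ = V₂·(P₂/P₃) = 14.41 L.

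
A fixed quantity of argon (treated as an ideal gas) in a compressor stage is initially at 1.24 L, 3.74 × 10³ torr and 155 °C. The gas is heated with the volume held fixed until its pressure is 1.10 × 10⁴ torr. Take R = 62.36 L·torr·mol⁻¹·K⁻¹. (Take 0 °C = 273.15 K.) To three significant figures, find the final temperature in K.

T₂ ≈ 1.26e+03 K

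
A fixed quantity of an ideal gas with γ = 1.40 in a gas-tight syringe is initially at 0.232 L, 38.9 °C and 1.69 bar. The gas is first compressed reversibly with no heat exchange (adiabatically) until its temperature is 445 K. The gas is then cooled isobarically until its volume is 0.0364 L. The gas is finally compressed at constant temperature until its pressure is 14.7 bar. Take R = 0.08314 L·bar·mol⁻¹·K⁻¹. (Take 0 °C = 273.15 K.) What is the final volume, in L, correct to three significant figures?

V₄ ≈ 0.0145 L

Convert: T₁ = 312.0 K.
Reversible adiabatic, γ = 1.40: P₂ = P₁·(T₂/T₁)^(γ/(γ−1)) = 5.853 bar; V₂ = V₁·(T₁/T₂)^(1/(γ−1)) = 0.09553 L.
Isobaric, so V/T is constant: P₃ = P₂; T₃ = T₂·(V₃/V₂) = 169.6 K.
Isothermal, so P V is constant: T₄ = T₃; V₄ = V₃·(P₃/P₄) = 0.01449 L.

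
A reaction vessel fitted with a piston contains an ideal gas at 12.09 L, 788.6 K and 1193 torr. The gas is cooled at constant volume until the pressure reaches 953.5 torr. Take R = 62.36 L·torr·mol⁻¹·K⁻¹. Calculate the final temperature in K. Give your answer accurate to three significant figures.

T₂ ≈ 630 K

V constant ⇒ P ∝ T: V₂ = V₁; T₂ = T₁·(P₂/P₁) = 630.3 K.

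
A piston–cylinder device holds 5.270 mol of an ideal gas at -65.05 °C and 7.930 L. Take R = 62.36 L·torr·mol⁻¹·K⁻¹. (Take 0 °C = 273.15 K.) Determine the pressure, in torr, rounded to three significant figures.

Convert: T = 208.10 K.
PV = nRT ⇒ P = nRT/V = (5.270 × 62.36 × 208.10) / 7.930

P ≈ 8.62e+03 torr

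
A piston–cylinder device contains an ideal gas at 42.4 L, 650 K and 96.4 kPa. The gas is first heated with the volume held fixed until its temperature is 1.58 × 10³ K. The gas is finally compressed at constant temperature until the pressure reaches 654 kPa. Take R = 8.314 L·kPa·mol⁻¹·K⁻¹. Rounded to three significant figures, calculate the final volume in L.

V₃ ≈ 15.2 L

V constant ⇒ P ∝ T: V₂ = V₁; P₂ = P₁·(T₂/T₁) = 234.3 kPa.
Isothermal, so P V is constant: T₃ = T₂; V₃ = V₂·(P₂/P₃) = 15.19 L.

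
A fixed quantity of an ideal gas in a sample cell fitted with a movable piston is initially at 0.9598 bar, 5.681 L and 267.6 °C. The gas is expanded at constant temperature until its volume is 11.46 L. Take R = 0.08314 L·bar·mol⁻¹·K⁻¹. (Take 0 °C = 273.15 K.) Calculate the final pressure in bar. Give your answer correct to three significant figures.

P₂ ≈ 0.476 bar

Convert: T₁ = 540.8 K.
T constant ⇒ Boyle's law P V = const: T₂ = T₁; P₂ = P₁·(V₁/V₂) = 0.4758 bar.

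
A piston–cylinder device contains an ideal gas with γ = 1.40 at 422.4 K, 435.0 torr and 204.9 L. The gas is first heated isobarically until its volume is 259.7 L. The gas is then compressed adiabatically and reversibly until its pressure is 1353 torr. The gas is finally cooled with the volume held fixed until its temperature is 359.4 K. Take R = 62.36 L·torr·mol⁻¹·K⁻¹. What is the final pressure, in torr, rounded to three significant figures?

P constant ⇒ V ∝ T: P₂ = P₁; T₂ = T₁·(V₂/V₁) = 535.4 K.
Adiabatic (γ = 1.40), T V^(γ−1) and P V^γ constant: T₃ = T₂·(P₃/P₂)^((γ−1)/γ) = 740.4 K; V₃ = V₂·(P₂/P₃)^(1/γ) = 115.5 L.
V constant ⇒ P ∝ T: V₄ = V₃; P₄ = P₃·(T₄/T₃) = 656.8 torr.

P₄ ≈ 657 torr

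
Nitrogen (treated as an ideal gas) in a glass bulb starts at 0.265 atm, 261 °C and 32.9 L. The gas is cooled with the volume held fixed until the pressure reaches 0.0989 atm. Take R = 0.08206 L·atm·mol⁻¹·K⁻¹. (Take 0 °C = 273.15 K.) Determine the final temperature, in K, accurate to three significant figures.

T₂ ≈ 199 K

Convert: T₁ = 534.1 K.
V constant ⇒ P ∝ T: V₂ = V₁; T₂ = T₁·(P₂/P₁) = 199.3 K.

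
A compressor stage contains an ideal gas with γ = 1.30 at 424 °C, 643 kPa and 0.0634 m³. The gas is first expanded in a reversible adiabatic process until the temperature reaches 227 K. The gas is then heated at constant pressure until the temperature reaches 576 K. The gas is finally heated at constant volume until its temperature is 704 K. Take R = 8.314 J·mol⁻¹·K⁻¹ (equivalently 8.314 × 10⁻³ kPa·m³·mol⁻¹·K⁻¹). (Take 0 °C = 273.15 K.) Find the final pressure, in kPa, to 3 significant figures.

P₄ ≈ 6.08 kPa

Convert: T₁ = 697.1 K.
Adiabatic (γ = 1.30), T V^(γ−1) and P V^γ constant: P₂ = P₁·(T₂/T₁)^(γ/(γ−1)) = 4.973 kPa; V₂ = V₁·(T₁/T₂)^(1/(γ−1)) = 2.669 m³.
P constant ⇒ V ∝ T: P₃ = P₂; V₃ = V₂·(T₃/T₂) = 6.774 m³.
Isochoric, so P/T is constant: V₄ = V₃; P₄ = P₃·(T₄/T₃) = 6.078 kPa.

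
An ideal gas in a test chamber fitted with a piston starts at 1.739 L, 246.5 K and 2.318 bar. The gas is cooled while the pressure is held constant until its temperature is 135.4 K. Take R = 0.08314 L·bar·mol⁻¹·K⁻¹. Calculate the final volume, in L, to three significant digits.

P constant ⇒ V ∝ T: P₂ = P₁; V₂ = V₁·(T₂/T₁) = 0.9552 L.

V₂ ≈ 0.955 L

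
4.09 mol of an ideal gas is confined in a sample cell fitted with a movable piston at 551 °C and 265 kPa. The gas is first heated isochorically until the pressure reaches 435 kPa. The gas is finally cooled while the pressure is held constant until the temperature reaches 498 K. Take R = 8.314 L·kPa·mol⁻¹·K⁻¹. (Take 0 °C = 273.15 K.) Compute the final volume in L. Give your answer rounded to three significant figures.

Convert: T₁ = 824.1 K.
From PV = nRT: V₁ = nRT₁/P₁ = 105.8 L.
V constant ⇒ P ∝ T: V₂ = V₁; T₂ = T₁·(P₂/P₁) = 1353 K.
P constant ⇒ V ∝ T: P₃ = P₂; V₃ = V₂·(T₃/T₂) = 38.93 L.

V₃ ≈ 38.9 L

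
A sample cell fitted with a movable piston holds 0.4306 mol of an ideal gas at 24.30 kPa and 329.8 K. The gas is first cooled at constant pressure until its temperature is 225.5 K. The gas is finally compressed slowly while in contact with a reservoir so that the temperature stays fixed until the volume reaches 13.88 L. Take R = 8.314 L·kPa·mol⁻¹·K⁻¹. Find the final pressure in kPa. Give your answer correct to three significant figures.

P₃ ≈ 58.2 kPa

From PV = nRT: V₁ = nRT₁/P₁ = 48.59 L.
P constant ⇒ V ∝ T: P₂ = P₁; V₂ = V₁·(T₂/T₁) = 33.22 L.
Isothermal, so P V is constant: T₃ = T₂; P₃ = P₂·(V₂/V₃) = 58.16 kPa.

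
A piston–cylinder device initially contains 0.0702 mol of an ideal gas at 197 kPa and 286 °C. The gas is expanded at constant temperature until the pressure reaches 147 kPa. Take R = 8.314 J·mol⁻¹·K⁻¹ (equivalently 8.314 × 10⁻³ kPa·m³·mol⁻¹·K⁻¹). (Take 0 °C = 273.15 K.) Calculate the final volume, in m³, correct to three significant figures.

Convert: T₁ = 559.1 K.
From PV = nRT: V₁ = nRT₁/P₁ = 0.001657 m³.
Isothermal, so P V is constant: T₂ = T₁; V₂ = V₁·(P₁/P₂) = 0.002220 m³.

V₂ ≈ 0.00222 m³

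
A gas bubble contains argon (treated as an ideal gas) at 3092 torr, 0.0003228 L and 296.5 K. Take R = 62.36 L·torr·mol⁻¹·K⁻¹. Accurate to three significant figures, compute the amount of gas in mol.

n ≈ 5.40e-05 mol

PV = nRT ⇒ n = PV/(RT) = (3092 × 0.0003228) / (62.36 × 296.5)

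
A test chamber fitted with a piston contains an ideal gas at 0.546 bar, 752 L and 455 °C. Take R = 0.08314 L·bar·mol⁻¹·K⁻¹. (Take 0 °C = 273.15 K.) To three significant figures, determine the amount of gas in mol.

n ≈ 6.78 mol

Convert: T = 728.15 K.
PV = nRT ⇒ n = PV/(RT) = (0.546 × 752) / (0.08314 × 728.15)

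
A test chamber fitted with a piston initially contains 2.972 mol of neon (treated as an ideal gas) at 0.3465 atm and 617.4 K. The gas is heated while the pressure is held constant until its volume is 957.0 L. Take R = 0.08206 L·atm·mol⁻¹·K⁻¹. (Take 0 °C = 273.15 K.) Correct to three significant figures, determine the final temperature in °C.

From PV = nRT: V₁ = nRT₁/P₁ = 434.6 L.
P constant ⇒ V ∝ T: P₂ = P₁; T₂ = T₁·(V₂/V₁) = 1360 K.

T₂ ≈ 1.09e+03 °C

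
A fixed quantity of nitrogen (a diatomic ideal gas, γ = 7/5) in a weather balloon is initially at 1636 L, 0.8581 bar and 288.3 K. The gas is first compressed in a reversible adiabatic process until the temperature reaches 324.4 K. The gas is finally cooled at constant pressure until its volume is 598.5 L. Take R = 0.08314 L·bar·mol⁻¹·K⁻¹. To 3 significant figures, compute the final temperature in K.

T₃ ≈ 159 K

Reversible adiabatic, γ = 7/5: P₂ = P₁·(T₂/T₁)^(γ/(γ−1)) = 1.297 bar; V₂ = V₁·(T₁/T₂)^(1/(γ−1)) = 1218 L.
P constant ⇒ V ∝ T: P₃ = P₂; T₃ = T₂·(V₃/V₂) = 159.4 K.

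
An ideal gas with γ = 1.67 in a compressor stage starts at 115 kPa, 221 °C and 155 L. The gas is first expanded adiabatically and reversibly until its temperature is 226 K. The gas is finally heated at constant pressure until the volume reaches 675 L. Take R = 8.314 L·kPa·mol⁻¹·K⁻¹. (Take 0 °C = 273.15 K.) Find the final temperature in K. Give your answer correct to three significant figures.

T₃ ≈ 306 K

Convert: T₁ = 494.1 K.
Adiabatic (γ = 1.67), T V^(γ−1) and P V^γ constant: P₂ = P₁·(T₂/T₁)^(γ/(γ−1)) = 16.36 kPa; V₂ = V₁·(T₁/T₂)^(1/(γ−1)) = 498.2 L.
Isobaric, so V/T is constant: P₃ = P₂; T₃ = T₂·(V₃/V₂) = 306.2 K.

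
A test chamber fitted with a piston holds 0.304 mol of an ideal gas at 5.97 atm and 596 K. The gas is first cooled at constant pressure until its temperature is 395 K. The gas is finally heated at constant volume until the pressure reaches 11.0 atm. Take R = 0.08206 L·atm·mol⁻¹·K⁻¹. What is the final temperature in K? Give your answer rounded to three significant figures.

From PV = nRT: V₁ = nRT₁/P₁ = 2.490 L.
Isobaric, so V/T is constant: P₂ = P₁; V₂ = V₁·(T₂/T₁) = 1.651 L.
V constant ⇒ P ∝ T: V₃ = V₂; T₃ = T₂·(P₃/P₂) = 727.8 K.

T₃ ≈ 728 K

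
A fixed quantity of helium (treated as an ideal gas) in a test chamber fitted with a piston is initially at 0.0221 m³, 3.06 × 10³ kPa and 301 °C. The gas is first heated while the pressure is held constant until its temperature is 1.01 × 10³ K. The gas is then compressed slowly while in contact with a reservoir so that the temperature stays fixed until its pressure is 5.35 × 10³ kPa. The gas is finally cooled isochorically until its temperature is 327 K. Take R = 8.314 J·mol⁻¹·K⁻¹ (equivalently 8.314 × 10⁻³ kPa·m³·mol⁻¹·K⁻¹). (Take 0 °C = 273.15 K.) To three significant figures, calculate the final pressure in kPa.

P₄ ≈ 1.73e+03 kPa

Convert: T₁ = 574.1 K.
Isobaric, so V/T is constant: P₂ = P₁; V₂ = V₁·(T₂/T₁) = 0.03888 m³.
T constant ⇒ Boyle's law P V = const: T₃ = T₂; V₃ = V₂·(P₂/P₃) = 0.02224 m³.
V constant ⇒ P ∝ T: V₄ = V₃; P₄ = P₃·(T₄/T₃) = 1732 kPa.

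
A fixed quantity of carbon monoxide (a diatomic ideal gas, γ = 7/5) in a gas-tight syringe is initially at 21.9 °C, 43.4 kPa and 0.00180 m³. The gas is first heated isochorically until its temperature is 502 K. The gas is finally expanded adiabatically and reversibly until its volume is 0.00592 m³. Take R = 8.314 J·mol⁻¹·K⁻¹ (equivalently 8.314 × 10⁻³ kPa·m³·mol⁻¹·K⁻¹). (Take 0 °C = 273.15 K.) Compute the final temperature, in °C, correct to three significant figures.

T₃ ≈ 38.7 °C

Convert: T₁ = 295.0 K.
V constant ⇒ P ∝ T: V₂ = V₁; P₂ = P₁·(T₂/T₁) = 73.84 kPa.
Reversible adiabatic, γ = 7/5: T₃ = T₂·(V₂/V₃)^(γ−1) = 311.8 K; P₃ = P₂·(V₂/V₃)^γ = 13.95 kPa.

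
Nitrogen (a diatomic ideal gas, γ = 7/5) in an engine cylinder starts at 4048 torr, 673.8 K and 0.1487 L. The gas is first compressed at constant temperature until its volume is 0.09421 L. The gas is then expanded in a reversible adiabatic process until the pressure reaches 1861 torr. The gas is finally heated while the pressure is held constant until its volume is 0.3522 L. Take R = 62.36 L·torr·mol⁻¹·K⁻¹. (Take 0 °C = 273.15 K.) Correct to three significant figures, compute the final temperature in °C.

T₄ ≈ 461 °C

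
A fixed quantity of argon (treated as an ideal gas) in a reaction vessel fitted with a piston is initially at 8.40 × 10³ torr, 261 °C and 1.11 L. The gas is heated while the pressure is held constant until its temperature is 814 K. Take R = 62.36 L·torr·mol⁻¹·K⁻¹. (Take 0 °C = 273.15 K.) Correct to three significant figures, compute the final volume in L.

V₂ ≈ 1.69 L

Convert: T₁ = 534.1 K.
Isobaric, so V/T is constant: P₂ = P₁; V₂ = V₁·(T₂/T₁) = 1.692 L.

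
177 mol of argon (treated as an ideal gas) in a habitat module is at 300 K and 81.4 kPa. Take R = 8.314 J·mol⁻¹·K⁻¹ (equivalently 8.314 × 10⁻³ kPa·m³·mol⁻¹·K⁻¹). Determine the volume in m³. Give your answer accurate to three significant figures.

V ≈ 5.42 m³

PV = nRT ⇒ V = nRT/P = (177 × 8.314 × 10⁻³ × 300) / 81.4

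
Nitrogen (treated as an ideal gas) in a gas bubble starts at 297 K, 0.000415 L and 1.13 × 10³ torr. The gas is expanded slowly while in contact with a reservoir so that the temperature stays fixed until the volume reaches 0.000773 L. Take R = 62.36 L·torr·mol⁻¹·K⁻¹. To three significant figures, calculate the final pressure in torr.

P₂ ≈ 607 torr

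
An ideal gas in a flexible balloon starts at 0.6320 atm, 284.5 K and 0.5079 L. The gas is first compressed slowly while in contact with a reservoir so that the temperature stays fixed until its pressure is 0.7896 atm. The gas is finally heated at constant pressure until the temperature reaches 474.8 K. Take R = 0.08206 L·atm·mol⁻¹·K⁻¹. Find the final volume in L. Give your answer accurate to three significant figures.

V₃ ≈ 0.678 L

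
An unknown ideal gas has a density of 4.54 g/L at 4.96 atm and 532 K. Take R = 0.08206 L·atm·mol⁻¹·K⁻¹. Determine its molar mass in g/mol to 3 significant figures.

M ≈ 40.0 g/mol

ρ = PM/(RT) ⇒ M = ρRT/P = (4.54 × 0.08206 × 532.0) / 4.96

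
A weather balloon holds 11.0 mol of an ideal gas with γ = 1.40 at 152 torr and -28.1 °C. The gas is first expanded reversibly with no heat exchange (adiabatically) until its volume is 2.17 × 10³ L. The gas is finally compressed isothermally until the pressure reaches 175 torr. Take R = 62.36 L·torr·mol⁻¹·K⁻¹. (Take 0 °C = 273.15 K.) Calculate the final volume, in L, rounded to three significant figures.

Convert: T₁ = 245.0 K.
From PV = nRT: V₁ = nRT₁/P₁ = 1106 L.
Adiabatic (γ = 1.40), T V^(γ−1) and P V^γ constant: T₂ = T₁·(V₁/V₂)^(γ−1) = 187.1 K; P₂ = P₁·(V₁/V₂)^γ = 59.16 torr.
Isothermal, so P V is constant: T₃ = T₂; V₃ = V₂·(P₂/P₃) = 733.5 L.

V₃ ≈ 734 L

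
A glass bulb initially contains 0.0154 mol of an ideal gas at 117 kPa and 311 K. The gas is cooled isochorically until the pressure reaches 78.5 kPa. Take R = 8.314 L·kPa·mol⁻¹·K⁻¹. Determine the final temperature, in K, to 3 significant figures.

T₂ ≈ 209 K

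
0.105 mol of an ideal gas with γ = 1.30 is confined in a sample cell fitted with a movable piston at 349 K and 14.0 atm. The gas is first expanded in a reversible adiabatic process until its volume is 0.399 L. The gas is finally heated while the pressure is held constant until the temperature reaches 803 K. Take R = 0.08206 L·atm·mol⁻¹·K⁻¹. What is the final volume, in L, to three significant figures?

From PV = nRT: V₁ = nRT₁/P₁ = 0.2148 L.
Adiabatic (γ = 1.30), T V^(γ−1) and P V^γ constant: T₂ = T₁·(V₁/V₂)^(γ−1) = 289.8 K; P₂ = P₁·(V₁/V₂)^γ = 6.259 atm.
Isobaric, so V/T is constant: P₃ = P₂; V₃ = V₂·(T₃/T₂) = 1.105 L.

V₃ ≈ 1.11 L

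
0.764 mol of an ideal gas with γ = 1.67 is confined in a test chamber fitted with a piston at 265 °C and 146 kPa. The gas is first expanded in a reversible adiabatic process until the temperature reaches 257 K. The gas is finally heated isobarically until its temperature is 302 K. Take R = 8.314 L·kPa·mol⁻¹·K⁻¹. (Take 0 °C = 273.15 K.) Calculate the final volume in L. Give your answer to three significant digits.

Convert: T₁ = 538.1 K.
From PV = nRT: V₁ = nRT₁/P₁ = 23.41 L.
Reversible adiabatic, γ = 1.67: P₂ = P₁·(T₂/T₁)^(γ/(γ−1)) = 23.14 kPa; V₂ = V₁·(T₁/T₂)^(1/(γ−1)) = 70.55 L.
Isobaric, so V/T is constant: P₃ = P₂; V₃ = V₂·(T₃/T₂) = 82.91 L.

V₃ ≈ 82.9 L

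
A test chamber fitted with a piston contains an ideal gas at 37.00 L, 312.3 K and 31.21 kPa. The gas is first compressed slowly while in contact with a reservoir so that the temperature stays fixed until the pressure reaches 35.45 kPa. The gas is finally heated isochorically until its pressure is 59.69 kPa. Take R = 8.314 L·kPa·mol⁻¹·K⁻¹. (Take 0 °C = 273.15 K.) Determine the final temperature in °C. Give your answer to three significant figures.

T₃ ≈ 253 °C

Isothermal, so P V is constant: T₂ = T₁; V₂ = V₁·(P₁/P₂) = 32.57 L.
V constant ⇒ P ∝ T: V₃ = V₂; T₃ = T₂·(P₃/P₂) = 525.8 K.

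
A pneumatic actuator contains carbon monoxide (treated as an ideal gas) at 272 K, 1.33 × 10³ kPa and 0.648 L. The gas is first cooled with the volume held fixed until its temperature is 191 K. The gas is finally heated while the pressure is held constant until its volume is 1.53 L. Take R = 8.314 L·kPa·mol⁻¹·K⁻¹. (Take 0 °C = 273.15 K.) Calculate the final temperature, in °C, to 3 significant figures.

T₃ ≈ 178 °C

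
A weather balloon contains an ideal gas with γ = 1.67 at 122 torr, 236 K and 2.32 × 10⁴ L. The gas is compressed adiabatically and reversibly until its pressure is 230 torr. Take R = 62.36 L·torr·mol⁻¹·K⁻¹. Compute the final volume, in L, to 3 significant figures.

Reversible adiabatic, γ = 1.67: T₂ = T₁·(P₂/P₁)^((γ−1)/γ) = 304.4 K; V₂ = V₁·(P₁/P₂)^(1/γ) = 1.587e+04 L.

V₂ ≈ 1.59e+04 L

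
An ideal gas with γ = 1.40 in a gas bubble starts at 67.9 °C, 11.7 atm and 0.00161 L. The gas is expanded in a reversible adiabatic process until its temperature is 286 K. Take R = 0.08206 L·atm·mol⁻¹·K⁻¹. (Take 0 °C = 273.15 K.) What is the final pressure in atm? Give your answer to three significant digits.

Convert: T₁ = 341.0 K.
Adiabatic (γ = 1.40), T V^(γ−1) and P V^γ constant: P₂ = P₁·(T₂/T₁)^(γ/(γ−1)) = 6.318 atm; V₂ = V₁·(T₁/T₂)^(1/(γ−1)) = 0.002500 L.

P₂ ≈ 6.32 atm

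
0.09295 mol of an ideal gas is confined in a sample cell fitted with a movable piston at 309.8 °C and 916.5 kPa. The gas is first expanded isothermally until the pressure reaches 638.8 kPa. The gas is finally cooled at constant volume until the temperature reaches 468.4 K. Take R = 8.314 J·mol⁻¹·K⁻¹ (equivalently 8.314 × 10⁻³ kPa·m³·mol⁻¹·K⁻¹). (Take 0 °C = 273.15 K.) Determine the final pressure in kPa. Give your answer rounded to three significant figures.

Convert: T₁ = 583.0 K.
From PV = nRT: V₁ = nRT₁/P₁ = 0.0004915 m³.
Isothermal, so P V is constant: T₂ = T₁; V₂ = V₁·(P₁/P₂) = 0.0007052 m³.
Isochoric, so P/T is constant: V₃ = V₂; P₃ = P₂·(T₃/T₂) = 513.3 kPa.

P₃ ≈ 513 kPa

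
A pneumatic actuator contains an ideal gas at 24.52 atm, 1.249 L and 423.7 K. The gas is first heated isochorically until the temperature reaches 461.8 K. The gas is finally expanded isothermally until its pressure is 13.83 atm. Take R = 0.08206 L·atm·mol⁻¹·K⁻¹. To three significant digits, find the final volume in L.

V₃ ≈ 2.41 L

V constant ⇒ P ∝ T: V₂ = V₁; P₂ = P₁·(T₂/T₁) = 26.72 atm.
T constant ⇒ Boyle's law P V = const: T₃ = T₂; V₃ = V₂·(P₂/P₃) = 2.414 L.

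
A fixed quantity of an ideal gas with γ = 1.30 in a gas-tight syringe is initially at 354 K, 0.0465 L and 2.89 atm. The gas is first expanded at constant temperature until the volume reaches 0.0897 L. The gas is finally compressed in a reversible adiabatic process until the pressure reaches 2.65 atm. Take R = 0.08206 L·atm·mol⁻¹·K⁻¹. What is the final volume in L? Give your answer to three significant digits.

Isothermal, so P V is constant: T₂ = T₁; P₂ = P₁·(V₁/V₂) = 1.498 atm.
Reversible adiabatic, γ = 1.30: T₃ = T₂·(P₃/P₂)^((γ−1)/γ) = 403.8 K; V₃ = V₂·(P₂/P₃)^(1/γ) = 0.05784 L.

V₃ ≈ 0.0578 L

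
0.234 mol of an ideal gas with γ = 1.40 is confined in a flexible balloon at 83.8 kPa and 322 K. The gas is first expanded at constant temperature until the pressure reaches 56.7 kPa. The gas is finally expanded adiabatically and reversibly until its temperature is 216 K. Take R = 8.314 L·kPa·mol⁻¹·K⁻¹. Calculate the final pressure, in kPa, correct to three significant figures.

P₃ ≈ 14.0 kPa

From PV = nRT: V₁ = nRT₁/P₁ = 7.475 L.
T constant ⇒ Boyle's law P V = const: T₂ = T₁; V₂ = V₁·(P₁/P₂) = 11.05 L.
Adiabatic (γ = 1.40), T V^(γ−1) and P V^γ constant: P₃ = P₂·(T₃/T₂)^(γ/(γ−1)) = 14.02 kPa; V₃ = V₂·(T₂/T₃)^(1/(γ−1)) = 29.98 L.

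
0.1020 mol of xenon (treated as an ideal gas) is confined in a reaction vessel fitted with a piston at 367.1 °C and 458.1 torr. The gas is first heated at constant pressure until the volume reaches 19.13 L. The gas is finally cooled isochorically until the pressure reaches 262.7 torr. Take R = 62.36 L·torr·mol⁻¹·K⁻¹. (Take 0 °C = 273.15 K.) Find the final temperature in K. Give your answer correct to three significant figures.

T₃ ≈ 790 K

Convert: T₁ = 640.2 K.
From PV = nRT: V₁ = nRT₁/P₁ = 8.890 L.
P constant ⇒ V ∝ T: P₂ = P₁; T₂ = T₁·(V₂/V₁) = 1378 K.
Isochoric, so P/T is constant: V₃ = V₂; T₃ = T₂·(P₃/P₂) = 790.1 K.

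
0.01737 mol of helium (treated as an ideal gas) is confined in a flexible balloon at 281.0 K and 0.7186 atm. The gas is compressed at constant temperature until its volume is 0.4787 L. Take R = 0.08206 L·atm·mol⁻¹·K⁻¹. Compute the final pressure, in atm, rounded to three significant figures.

P₂ ≈ 0.837 atm

From PV = nRT: V₁ = nRT₁/P₁ = 0.5574 L.
T constant ⇒ Boyle's law P V = const: T₂ = T₁; P₂ = P₁·(V₁/V₂) = 0.8367 atm.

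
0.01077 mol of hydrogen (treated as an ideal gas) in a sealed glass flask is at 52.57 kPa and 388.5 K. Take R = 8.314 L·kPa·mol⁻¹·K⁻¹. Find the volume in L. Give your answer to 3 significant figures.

V ≈ 0.662 L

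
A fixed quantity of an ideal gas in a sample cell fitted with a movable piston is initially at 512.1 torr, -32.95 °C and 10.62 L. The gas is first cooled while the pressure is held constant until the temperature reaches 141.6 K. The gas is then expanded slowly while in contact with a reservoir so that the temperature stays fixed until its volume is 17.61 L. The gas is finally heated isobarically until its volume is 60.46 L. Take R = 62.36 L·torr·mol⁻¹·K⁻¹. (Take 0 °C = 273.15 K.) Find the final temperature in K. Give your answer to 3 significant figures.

T₄ ≈ 486 K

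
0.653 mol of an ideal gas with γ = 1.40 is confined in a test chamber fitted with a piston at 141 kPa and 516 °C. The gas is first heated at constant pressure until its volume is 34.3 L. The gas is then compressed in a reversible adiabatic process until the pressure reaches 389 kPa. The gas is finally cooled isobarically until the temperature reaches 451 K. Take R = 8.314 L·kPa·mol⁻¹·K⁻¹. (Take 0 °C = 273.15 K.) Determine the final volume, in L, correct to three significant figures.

Convert: T₁ = 789.1 K.
From PV = nRT: V₁ = nRT₁/P₁ = 30.39 L.
P constant ⇒ V ∝ T: P₂ = P₁; T₂ = T₁·(V₂/V₁) = 890.8 K.
Adiabatic (γ = 1.40), T V^(γ−1) and P V^γ constant: T₃ = T₂·(P₃/P₂)^((γ−1)/γ) = 1190 K; V₃ = V₂·(P₂/P₃)^(1/γ) = 16.61 L.
Isobaric, so V/T is constant: P₄ = P₃; V₄ = V₃·(T₄/T₃) = 6.294 L.

V₄ ≈ 6.29 L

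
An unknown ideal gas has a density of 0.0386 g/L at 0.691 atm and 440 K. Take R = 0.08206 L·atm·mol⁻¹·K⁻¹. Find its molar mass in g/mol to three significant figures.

ρ = PM/(RT) ⇒ M = ρRT/P = (0.0386 × 0.08206 × 440.0) / 0.691

M ≈ 2.02 g/mol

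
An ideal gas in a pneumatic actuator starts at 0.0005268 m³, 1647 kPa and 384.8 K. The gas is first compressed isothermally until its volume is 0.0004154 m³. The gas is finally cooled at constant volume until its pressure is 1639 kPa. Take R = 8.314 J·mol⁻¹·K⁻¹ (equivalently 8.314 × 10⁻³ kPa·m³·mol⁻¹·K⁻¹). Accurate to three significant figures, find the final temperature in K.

T₃ ≈ 302 K

Isothermal, so P V is constant: T₂ = T₁; P₂ = P₁·(V₁/V₂) = 2089 kPa.
Isochoric, so P/T is constant: V₃ = V₂; T₃ = T₂·(P₃/P₂) = 302.0 K.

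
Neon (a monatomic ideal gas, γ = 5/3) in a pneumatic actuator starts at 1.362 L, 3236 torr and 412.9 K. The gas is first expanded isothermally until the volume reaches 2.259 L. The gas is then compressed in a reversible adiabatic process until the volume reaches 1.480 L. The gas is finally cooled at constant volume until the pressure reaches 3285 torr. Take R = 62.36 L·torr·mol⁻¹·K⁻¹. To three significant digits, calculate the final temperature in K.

Isothermal, so P V is constant: T₂ = T₁; P₂ = P₁·(V₁/V₂) = 1951 torr.
Reversible adiabatic, γ = 5/3: T₃ = T₂·(V₂/V₃)^(γ−1) = 547.4 K; P₃ = P₂·(V₂/V₃)^γ = 3948 torr.
V constant ⇒ P ∝ T: V₄ = V₃; T₄ = T₃·(P₄/P₃) = 455.5 K.

T₄ ≈ 455 K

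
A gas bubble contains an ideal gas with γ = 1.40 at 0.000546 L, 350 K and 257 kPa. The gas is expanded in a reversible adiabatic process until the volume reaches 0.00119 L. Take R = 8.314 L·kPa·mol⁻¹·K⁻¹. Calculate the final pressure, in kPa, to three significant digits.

Adiabatic (γ = 1.40), T V^(γ−1) and P V^γ constant: T₂ = T₁·(V₁/V₂)^(γ−1) = 256.3 K; P₂ = P₁·(V₁/V₂)^γ = 86.34 kPa.

P₂ ≈ 86.3 kPa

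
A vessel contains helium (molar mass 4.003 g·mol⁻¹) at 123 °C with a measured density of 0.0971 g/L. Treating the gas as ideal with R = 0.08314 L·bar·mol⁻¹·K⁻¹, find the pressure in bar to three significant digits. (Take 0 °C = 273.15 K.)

ρ = PM/(RT) ⇒ P = ρRT/M = (0.0971 × 0.08314 × 396.1) / 4.003

P ≈ 0.799 bar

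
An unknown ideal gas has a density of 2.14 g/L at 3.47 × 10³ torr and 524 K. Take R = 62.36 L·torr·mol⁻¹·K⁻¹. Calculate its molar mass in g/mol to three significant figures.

ρ = PM/(RT) ⇒ M = ρRT/P = (2.14 × 62.36 × 524.0) / 3.47e+03

M ≈ 20.2 g/mol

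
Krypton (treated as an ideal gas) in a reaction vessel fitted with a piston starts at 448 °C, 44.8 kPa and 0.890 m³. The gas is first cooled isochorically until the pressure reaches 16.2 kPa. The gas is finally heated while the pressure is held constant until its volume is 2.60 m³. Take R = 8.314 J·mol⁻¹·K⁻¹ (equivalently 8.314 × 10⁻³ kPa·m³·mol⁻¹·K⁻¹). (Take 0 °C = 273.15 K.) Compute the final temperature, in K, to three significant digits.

Convert: T₁ = 721.1 K.
Isochoric, so P/T is constant: V₂ = V₁; T₂ = T₁·(P₂/P₁) = 260.8 K.
Isobaric, so V/T is constant: P₃ = P₂; T₃ = T₂·(V₃/V₂) = 761.8 K.

T₃ ≈ 762 K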